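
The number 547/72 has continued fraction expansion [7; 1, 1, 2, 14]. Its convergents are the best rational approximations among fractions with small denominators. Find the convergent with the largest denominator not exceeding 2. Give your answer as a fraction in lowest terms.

a_0 = 7: 7/1  (≤ bound)
a_1 = 1: 8/1  (≤ bound)
a_2 = 1: 15/2  (≤ bound)
a_3 = 2: 38/5  (> 2, stop)

15/2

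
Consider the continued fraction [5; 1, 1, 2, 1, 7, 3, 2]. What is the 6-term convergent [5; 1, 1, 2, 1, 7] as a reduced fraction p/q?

301/54

Start with 7.
1 + 1/(7/1) = 1 + 1/7 = 8/7
2 + 1/(8/7) = 2 + 7/8 = 23/8
1 + 1/(23/8) = 1 + 8/23 = 31/23
1 + 1/(31/23) = 1 + 23/31 = 54/31
5 + 1/(54/31) = 5 + 31/54 = 301/54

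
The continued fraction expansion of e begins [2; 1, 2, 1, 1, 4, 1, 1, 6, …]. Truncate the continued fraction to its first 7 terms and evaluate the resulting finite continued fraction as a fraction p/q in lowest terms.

106/39

a_0 = 2: 2/1
a_1 = 1: 3/1
a_2 = 2: 8/3
a_3 = 1: 11/4
a_4 = 1: 19/7
a_5 = 4: 87/32
a_6 = 1: 106/39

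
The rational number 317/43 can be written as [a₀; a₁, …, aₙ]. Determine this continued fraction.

[7; 2, 1, 2, 5]

317 = 7·43 + 16, so a_0 = 7
43 = 2·16 + 11, so a_1 = 2
16 = 1·11 + 5, so a_2 = 1
11 = 2·5 + 1, so a_3 = 2
5 = 5·1 + 0, so a_4 = 5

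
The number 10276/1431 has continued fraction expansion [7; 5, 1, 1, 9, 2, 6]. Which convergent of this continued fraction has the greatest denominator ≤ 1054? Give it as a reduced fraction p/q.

1587/221

a_0 = 7: 7/1  (≤ bound)
a_1 = 5: 36/5  (≤ bound)
a_2 = 1: 43/6  (≤ bound)
a_3 = 1: 79/11  (≤ bound)
a_4 = 9: 754/105  (≤ bound)
a_5 = 2: 1587/221  (≤ bound)
a_6 = 6: 10276/1431  (> 1054, stop)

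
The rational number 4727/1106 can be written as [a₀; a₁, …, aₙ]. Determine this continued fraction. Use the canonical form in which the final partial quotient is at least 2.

Repeatedly divide and take the remainder:
4727 = 4·1106 + 303, so a_0 = 4
1106 = 3·303 + 197, so a_1 = 3
303 = 1·197 + 106, so a_2 = 1
197 = 1·106 + 91, so a_3 = 1
106 = 1·91 + 15, so a_4 = 1
91 = 6·15 + 1, so a_5 = 6
15 = 15·1 + 0, so a_6 = 15

[4; 3, 1, 1, 1, 6, 15]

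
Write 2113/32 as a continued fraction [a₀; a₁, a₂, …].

[66; 32]

2113 = 66·32 + 1, so a_0 = 66
32 = 32·1 + 0, so a_1 = 32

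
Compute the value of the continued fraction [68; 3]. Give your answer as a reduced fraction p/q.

Work from the innermost term outward:
Start with 3.
68 + 1/(3/1) = 68 + 1/3 = 205/3

205/3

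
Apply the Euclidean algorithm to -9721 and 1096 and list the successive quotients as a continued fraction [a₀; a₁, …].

Repeatedly divide and take the remainder:
-9721 = -9·1096 + 143, so a_0 = -9
1096 = 7·143 + 95, so a_1 = 7
143 = 1·95 + 48, so a_2 = 1
95 = 1·48 + 47, so a_3 = 1
48 = 1·47 + 1, so a_4 = 1
47 = 47·1 + 0, so a_5 = 47

[-9; 7, 1, 1, 1, 47]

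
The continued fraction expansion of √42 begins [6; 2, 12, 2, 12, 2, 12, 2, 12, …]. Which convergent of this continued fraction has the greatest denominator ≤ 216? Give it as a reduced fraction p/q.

337/52

a_0 = 6: 6/1  (≤ bound)
a_1 = 2: 13/2  (≤ bound)
a_2 = 12: 162/25  (≤ bound)
a_3 = 2: 337/52  (≤ bound)
a_4 = 12: 4206/649  (> 216, stop)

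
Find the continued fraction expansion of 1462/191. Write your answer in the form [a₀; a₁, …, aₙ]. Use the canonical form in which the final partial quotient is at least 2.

[7; 1, 1, 1, 8, 2, 3]

1462 = 7·191 + 125, so a_0 = 7
191 = 1·125 + 66, so a_1 = 1
125 = 1·66 + 59, so a_2 = 1
66 = 1·59 + 7, so a_3 = 1
59 = 8·7 + 3, so a_4 = 8
7 = 2·3 + 1, so a_5 = 2
3 = 3·1 + 0, so a_6 = 3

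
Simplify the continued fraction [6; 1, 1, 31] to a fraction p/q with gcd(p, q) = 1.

a_0 = 6: 6/1
a_1 = 1: 7/1
a_2 = 1: 13/2
a_3 = 31: 410/63

410/63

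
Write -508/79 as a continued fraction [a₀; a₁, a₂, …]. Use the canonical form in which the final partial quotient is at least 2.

[-7; 1, 1, 3, 11]

-508 = -7·79 + 45, so a_0 = -7
79 = 1·45 + 34, so a_1 = 1
45 = 1·34 + 11, so a_2 = 1
34 = 3·11 + 1, so a_3 = 3
11 = 11·1 + 0, so a_4 = 11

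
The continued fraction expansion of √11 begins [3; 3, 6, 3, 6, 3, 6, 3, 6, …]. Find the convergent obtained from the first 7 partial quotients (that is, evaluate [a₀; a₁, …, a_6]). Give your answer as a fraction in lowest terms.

25077/7561

Starting at the tail and folding back:
Start with 6.
3 + 1/(6/1) = 3 + 1/6 = 19/6
6 + 1/(19/6) = 6 + 6/19 = 120/19
3 + 1/(120/19) = 3 + 19/120 = 379/120
6 + 1/(379/120) = 6 + 120/379 = 2394/379
3 + 1/(2394/379) = 3 + 379/2394 = 7561/2394
3 + 1/(7561/2394) = 3 + 2394/7561 = 25077/7561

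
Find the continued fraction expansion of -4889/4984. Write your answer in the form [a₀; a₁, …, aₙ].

[-1; 52, 2, 6, 3, 2]

⌊-4889/4984⌋ = -1, remainder 95
⌊4984/95⌋ = 52, remainder 44
⌊95/44⌋ = 2, remainder 7
⌊44/7⌋ = 6, remainder 2
⌊7/2⌋ = 3, remainder 1
⌊2/1⌋ = 2, remainder 0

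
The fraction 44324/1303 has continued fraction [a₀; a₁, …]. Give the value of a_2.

Repeatedly divide and take the remainder:
44324 ÷ 1303 → quotient 34, remainder 22
1303 ÷ 22 → quotient 59, remainder 5
22 ÷ 5 → quotient 4, remainder 2

4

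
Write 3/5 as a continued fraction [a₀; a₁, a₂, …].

⌊3/5⌋ = 0, remainder 3
⌊5/3⌋ = 1, remainder 2
⌊3/2⌋ = 1, remainder 1
⌊2/1⌋ = 2, remainder 0

[0; 1, 1, 2]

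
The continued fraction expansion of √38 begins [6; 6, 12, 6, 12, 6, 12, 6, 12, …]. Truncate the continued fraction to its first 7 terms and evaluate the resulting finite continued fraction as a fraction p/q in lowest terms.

2463306/399601

Use the convergent recurrence hₖ = aₖ·hₖ₋₁ + hₖ₋₂ (and likewise for the denominators kₖ):
a_0 = 6: 6/1
a_1 = 6: 37/6
a_2 = 12: 450/73
a_3 = 6: 2737/444
a_4 = 12: 33294/5401
a_5 = 6: 202501/32850
a_6 = 12: 2463306/399601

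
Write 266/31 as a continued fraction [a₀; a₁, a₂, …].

Run the Euclidean algorithm, recording each quotient:
⌊266/31⌋ = 8, remainder 18
⌊31/18⌋ = 1, remainder 13
⌊18/13⌋ = 1, remainder 5
⌊13/5⌋ = 2, remainder 3
⌊5/3⌋ = 1, remainder 2
⌊3/2⌋ = 1, remainder 1
⌊2/1⌋ = 2, remainder 0

[8; 1, 1, 2, 1, 1, 2]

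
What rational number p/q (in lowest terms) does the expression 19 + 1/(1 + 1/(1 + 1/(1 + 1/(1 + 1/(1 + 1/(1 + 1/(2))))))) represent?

Start with 2.
1 + 1/(2/1) = 1 + 1/2 = 3/2
1 + 1/(3/2) = 1 + 2/3 = 5/3
1 + 1/(5/3) = 1 + 3/5 = 8/5
1 + 1/(8/5) = 1 + 5/8 = 13/8
1 + 1/(13/8) = 1 + 8/13 = 21/13
1 + 1/(21/13) = 1 + 13/21 = 34/21
19 + 1/(34/21) = 19 + 21/34 = 667/34

667/34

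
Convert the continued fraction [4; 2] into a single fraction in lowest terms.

9/2

Start with 2.
4 + 1/(2/1) = 4 + 1/2 = 9/2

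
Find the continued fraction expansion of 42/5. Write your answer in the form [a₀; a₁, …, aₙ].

[8; 2, 2]

Apply division with remainder until the remainder is 0:
⌊42/5⌋ = 8, remainder 2
⌊5/2⌋ = 2, remainder 1
⌊2/1⌋ = 2, remainder 0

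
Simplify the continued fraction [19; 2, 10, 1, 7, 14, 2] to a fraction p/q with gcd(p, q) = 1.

103701/5324

a_0 = 19: 19/1
a_1 = 2: 39/2
a_2 = 10: 409/21
a_3 = 1: 448/23
a_4 = 7: 3545/182
a_5 = 14: 50078/2571
a_6 = 2: 103701/5324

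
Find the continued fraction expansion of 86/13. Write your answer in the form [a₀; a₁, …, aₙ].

86 ÷ 13 → quotient 6, remainder 8
13 ÷ 8 → quotient 1, remainder 5
8 ÷ 5 → quotient 1, remainder 3
5 ÷ 3 → quotient 1, remainder 2
3 ÷ 2 → quotient 1, remainder 1
2 ÷ 1 → quotient 2, remainder 0

[6; 1, 1, 1, 1, 2]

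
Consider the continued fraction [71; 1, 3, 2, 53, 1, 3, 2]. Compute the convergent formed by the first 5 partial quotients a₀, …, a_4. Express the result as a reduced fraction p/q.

34525/481

a_0 = 71: 71/1
a_1 = 1: 72/1
a_2 = 3: 287/4
a_3 = 2: 646/9
a_4 = 53: 34525/481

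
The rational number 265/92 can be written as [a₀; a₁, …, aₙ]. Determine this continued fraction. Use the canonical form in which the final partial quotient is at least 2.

[2; 1, 7, 2, 1, 3]

⌊265/92⌋ = 2, remainder 81
⌊92/81⌋ = 1, remainder 11
⌊81/11⌋ = 7, remainder 4
⌊11/4⌋ = 2, remainder 3
⌊4/3⌋ = 1, remainder 1
⌊3/1⌋ = 3, remainder 0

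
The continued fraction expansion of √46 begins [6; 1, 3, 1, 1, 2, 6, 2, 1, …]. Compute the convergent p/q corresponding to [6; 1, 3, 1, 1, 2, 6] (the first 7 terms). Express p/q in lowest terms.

Use the convergent recurrence hₖ = aₖ·hₖ₋₁ + hₖ₋₂ (and likewise for the denominators kₖ):
a_0 = 6: 6/1
a_1 = 1: 7/1
a_2 = 3: 27/4
a_3 = 1: 34/5
a_4 = 1: 61/9
a_5 = 2: 156/23
a_6 = 6: 997/147

997/147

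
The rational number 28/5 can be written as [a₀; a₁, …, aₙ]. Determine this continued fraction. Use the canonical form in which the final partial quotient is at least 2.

⌊28/5⌋ = 5, remainder 3
⌊5/3⌋ = 1, remainder 2
⌊3/2⌋ = 1, remainder 1
⌊2/1⌋ = 2, remainder 0

[5; 1, 1, 2]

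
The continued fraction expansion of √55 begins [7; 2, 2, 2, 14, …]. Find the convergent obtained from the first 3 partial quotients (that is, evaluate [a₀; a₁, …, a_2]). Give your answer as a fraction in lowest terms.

37/5

a_0 = 7: 7/1
a_1 = 2: 15/2
a_2 = 2: 37/5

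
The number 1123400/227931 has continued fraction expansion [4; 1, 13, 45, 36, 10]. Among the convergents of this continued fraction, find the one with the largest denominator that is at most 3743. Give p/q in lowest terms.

3110/631

a_0 = 4: 4/1  (≤ bound)
a_1 = 1: 5/1  (≤ bound)
a_2 = 13: 69/14  (≤ bound)
a_3 = 45: 3110/631  (≤ bound)
a_4 = 36: 112029/22730  (> 3743, stop)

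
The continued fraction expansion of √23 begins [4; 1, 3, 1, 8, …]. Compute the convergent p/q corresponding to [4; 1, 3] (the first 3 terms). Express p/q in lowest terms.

19/4

Start with 3.
1 + 1/(3/1) = 1 + 1/3 = 4/3
4 + 1/(4/3) = 4 + 3/4 = 19/4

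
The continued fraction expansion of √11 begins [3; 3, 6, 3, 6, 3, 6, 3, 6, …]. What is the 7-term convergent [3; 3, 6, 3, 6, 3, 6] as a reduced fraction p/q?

Start with 6.
3 + 1/(6/1) = 3 + 1/6 = 19/6
6 + 1/(19/6) = 6 + 6/19 = 120/19
3 + 1/(120/19) = 3 + 19/120 = 379/120
6 + 1/(379/120) = 6 + 120/379 = 2394/379
3 + 1/(2394/379) = 3 + 379/2394 = 7561/2394
3 + 1/(7561/2394) = 3 + 2394/7561 = 25077/7561

25077/7561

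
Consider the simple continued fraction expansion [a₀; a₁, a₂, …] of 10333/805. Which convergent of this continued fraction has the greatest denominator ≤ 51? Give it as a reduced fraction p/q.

a_0 = 12: 12/1  (≤ bound)
a_1 = 1: 13/1  (≤ bound)
a_2 = 5: 77/6  (≤ bound)
a_3 = 10: 783/61  (> 51, stop)

77/6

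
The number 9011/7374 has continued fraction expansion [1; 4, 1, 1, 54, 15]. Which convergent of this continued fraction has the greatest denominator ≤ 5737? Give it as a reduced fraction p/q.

List convergents until the denominator exceeds the bound:
a_0 = 1: 1/1  (≤ bound)
a_1 = 4: 5/4  (≤ bound)
a_2 = 1: 6/5  (≤ bound)
a_3 = 1: 11/9  (≤ bound)
a_4 = 54: 600/491  (≤ bound)
a_5 = 15: 9011/7374  (> 5737, stop)

600/491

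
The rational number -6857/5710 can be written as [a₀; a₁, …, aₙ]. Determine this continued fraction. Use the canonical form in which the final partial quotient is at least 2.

-6857 ÷ 5710 → quotient -2, remainder 4563
5710 ÷ 4563 → quotient 1, remainder 1147
4563 ÷ 1147 → quotient 3, remainder 1122
1147 ÷ 1122 → quotient 1, remainder 25
1122 ÷ 25 → quotient 44, remainder 22
25 ÷ 22 → quotient 1, remainder 3
22 ÷ 3 → quotient 7, remainder 1
3 ÷ 1 → quotient 3, remainder 0

[-2; 1, 3, 1, 44, 1, 7, 3]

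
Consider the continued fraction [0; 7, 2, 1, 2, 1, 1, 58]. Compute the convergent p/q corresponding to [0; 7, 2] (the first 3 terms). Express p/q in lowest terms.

Start with 2.
7 + 1/(2/1) = 7 + 1/2 = 15/2
0 + 1/(15/2) = 0 + 2/15 = 2/15

2/15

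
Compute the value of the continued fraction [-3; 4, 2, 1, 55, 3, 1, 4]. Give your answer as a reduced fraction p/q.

-38275/13821

Start with 4.
1 + 1/(4/1) = 1 + 1/4 = 5/4
3 + 1/(5/4) = 3 + 4/5 = 19/5
55 + 1/(19/5) = 55 + 5/19 = 1050/19
1 + 1/(1050/19) = 1 + 19/1050 = 1069/1050
2 + 1/(1069/1050) = 2 + 1050/1069 = 3188/1069
4 + 1/(3188/1069) = 4 + 1069/3188 = 13821/3188
-3 + 1/(13821/3188) = -3 + 3188/13821 = -38275/13821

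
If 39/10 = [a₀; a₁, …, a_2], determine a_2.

39 ÷ 10 → quotient 3, remainder 9
10 ÷ 9 → quotient 1, remainder 1
9 ÷ 1 → quotient 9, remainder 0

9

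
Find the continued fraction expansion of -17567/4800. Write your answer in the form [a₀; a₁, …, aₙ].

-17567 ÷ 4800 → quotient -4, remainder 1633
4800 ÷ 1633 → quotient 2, remainder 1534
1633 ÷ 1534 → quotient 1, remainder 99
1534 ÷ 99 → quotient 15, remainder 49
99 ÷ 49 → quotient 2, remainder 1
49 ÷ 1 → quotient 49, remainder 0

[-4; 2, 1, 15, 2, 49]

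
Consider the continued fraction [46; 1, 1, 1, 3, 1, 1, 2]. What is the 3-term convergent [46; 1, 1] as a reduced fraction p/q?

Collapse the nested fraction from the inside out:
Start with 1.
1 + 1/(1/1) = 1 + 1/1 = 2/1
46 + 1/(2/1) = 46 + 1/2 = 93/2

93/2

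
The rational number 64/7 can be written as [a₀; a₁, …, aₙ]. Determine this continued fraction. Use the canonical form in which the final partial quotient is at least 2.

[9; 7]

⌊64/7⌋ = 9, remainder 1
⌊7/1⌋ = 7, remainder 0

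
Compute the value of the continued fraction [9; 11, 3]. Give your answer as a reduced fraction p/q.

309/34

Work from the innermost term outward:
Start with 3.
11 + 1/(3/1) = 11 + 1/3 = 34/3
9 + 1/(34/3) = 9 + 3/34 = 309/34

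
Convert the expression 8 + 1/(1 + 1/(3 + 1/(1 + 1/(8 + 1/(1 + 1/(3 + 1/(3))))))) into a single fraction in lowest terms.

5471/622

a_0 = 8: 8/1
a_1 = 1: 9/1
a_2 = 3: 35/4
a_3 = 1: 44/5
a_4 = 8: 387/44
a_5 = 1: 431/49
a_6 = 3: 1680/191
a_7 = 3: 5471/622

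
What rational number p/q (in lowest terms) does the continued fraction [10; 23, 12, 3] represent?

Start with 3.
12 + 1/(3/1) = 12 + 1/3 = 37/3
23 + 1/(37/3) = 23 + 3/37 = 854/37
10 + 1/(854/37) = 10 + 37/854 = 8577/854

8577/854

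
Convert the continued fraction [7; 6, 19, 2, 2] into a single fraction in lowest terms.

4206/587

Starting at the tail and folding back:
Start with 2.
2 + 1/(2/1) = 2 + 1/2 = 5/2
19 + 1/(5/2) = 19 + 2/5 = 97/5
6 + 1/(97/5) = 6 + 5/97 = 587/97
7 + 1/(587/97) = 7 + 97/587 = 4206/587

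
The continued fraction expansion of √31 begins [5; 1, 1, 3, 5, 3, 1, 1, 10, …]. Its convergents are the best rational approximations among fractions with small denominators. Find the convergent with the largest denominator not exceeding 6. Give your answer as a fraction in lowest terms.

a_0 = 5: 5/1  (≤ bound)
a_1 = 1: 6/1  (≤ bound)
a_2 = 1: 11/2  (≤ bound)
a_3 = 3: 39/7  (> 6, stop)

11/2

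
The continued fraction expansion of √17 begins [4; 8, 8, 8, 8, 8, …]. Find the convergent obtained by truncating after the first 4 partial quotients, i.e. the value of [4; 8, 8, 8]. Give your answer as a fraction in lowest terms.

Build up convergents one term at a time:
a_0 = 4: 4/1
a_1 = 8: 33/8
a_2 = 8: 268/65
a_3 = 8: 2177/528

2177/528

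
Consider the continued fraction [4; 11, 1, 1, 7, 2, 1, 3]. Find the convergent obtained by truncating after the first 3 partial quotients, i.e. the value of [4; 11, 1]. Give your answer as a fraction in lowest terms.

49/12

Start with 1.
11 + 1/(1/1) = 11 + 1/1 = 12/1
4 + 1/(12/1) = 4 + 1/12 = 49/12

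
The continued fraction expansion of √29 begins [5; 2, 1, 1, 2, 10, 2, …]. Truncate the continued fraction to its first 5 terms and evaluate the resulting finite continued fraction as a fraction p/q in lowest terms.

70/13

Use the convergent recurrence hₖ = aₖ·hₖ₋₁ + hₖ₋₂ (and likewise for the denominators kₖ):
a_0 = 5: 5/1
a_1 = 2: 11/2
a_2 = 1: 16/3
a_3 = 1: 27/5
a_4 = 2: 70/13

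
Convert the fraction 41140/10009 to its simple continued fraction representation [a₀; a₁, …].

41140 ÷ 10009 → quotient 4, remainder 1104
10009 ÷ 1104 → quotient 9, remainder 73
1104 ÷ 73 → quotient 15, remainder 9
73 ÷ 9 → quotient 8, remainder 1
9 ÷ 1 → quotient 9, remainder 0

[4; 9, 15, 8, 9]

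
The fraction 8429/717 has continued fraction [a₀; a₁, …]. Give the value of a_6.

Run the Euclidean algorithm, recording each quotient:
8429 = 11·717 + 542, so a_0 = 11
717 = 1·542 + 175, so a_1 = 1
542 = 3·175 + 17, so a_2 = 3
175 = 10·17 + 5, so a_3 = 10
17 = 3·5 + 2, so a_4 = 3
5 = 2·2 + 1, so a_5 = 2
2 = 2·1 + 0, so a_6 = 2

2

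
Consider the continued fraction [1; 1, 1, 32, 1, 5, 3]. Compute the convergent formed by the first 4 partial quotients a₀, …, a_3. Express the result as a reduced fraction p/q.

Start with 32.
1 + 1/(32/1) = 1 + 1/32 = 33/32
1 + 1/(33/32) = 1 + 32/33 = 65/33
1 + 1/(65/33) = 1 + 33/65 = 98/65

98/65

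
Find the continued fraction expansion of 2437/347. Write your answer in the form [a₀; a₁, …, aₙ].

Apply division with remainder until the remainder is 0:
2437 ÷ 347 → quotient 7, remainder 8
347 ÷ 8 → quotient 43, remainder 3
8 ÷ 3 → quotient 2, remainder 2
3 ÷ 2 → quotient 1, remainder 1
2 ÷ 1 → quotient 2, remainder 0

[7; 43, 2, 1, 2]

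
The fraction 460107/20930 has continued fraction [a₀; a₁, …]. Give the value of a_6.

1

Apply division with remainder until the remainder is 0:
460107 ÷ 20930 → quotient 21, remainder 20577
20930 ÷ 20577 → quotient 1, remainder 353
20577 ÷ 353 → quotient 58, remainder 103
353 ÷ 103 → quotient 3, remainder 44
103 ÷ 44 → quotient 2, remainder 15
44 ÷ 15 → quotient 2, remainder 14
15 ÷ 14 → quotient 1, remainder 1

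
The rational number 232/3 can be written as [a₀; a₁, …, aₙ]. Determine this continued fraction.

232 = 77·3 + 1, so a_0 = 77
3 = 3·1 + 0, so a_1 = 3

[77; 3]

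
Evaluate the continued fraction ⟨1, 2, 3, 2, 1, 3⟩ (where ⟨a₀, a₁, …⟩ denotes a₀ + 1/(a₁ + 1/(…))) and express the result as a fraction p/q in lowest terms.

122/85

Starting at the tail and folding back:
Start with 3.
1 + 1/(3/1) = 1 + 1/3 = 4/3
2 + 1/(4/3) = 2 + 3/4 = 11/4
3 + 1/(11/4) = 3 + 4/11 = 37/11
2 + 1/(37/11) = 2 + 11/37 = 85/37
1 + 1/(85/37) = 1 + 37/85 = 122/85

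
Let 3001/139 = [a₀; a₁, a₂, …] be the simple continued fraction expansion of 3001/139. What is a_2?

⌊3001/139⌋ = 21, remainder 82
⌊139/82⌋ = 1, remainder 57
⌊82/57⌋ = 1, remainder 25

1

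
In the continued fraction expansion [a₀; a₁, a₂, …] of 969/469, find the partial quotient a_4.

3

Apply division with remainder until the remainder is 0:
⌊969/469⌋ = 2, remainder 31
⌊469/31⌋ = 15, remainder 4
⌊31/4⌋ = 7, remainder 3
⌊4/3⌋ = 1, remainder 1
⌊3/1⌋ = 3, remainder 0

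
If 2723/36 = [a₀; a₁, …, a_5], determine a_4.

Apply division with remainder until the remainder is 0:
2723 = 75·36 + 23, so a_0 = 75
36 = 1·23 + 13, so a_1 = 1
23 = 1·13 + 10, so a_2 = 1
13 = 1·10 + 3, so a_3 = 1
10 = 3·3 + 1, so a_4 = 3

3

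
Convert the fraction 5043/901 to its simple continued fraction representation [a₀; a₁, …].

[5; 1, 1, 2, 13, 2, 6]

5043 = 5·901 + 538, so a_0 = 5
901 = 1·538 + 363, so a_1 = 1
538 = 1·363 + 175, so a_2 = 1
363 = 2·175 + 13, so a_3 = 2
175 = 13·13 + 6, so a_4 = 13
13 = 2·6 + 1, so a_5 = 2
6 = 6·1 + 0, so a_6 = 6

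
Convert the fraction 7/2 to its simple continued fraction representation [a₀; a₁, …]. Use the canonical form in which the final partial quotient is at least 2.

7 = 3·2 + 1, so a_0 = 3
2 = 2·1 + 0, so a_1 = 2

[3; 2]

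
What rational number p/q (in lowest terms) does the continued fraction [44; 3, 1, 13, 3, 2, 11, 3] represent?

a_0 = 44: 44/1
a_1 = 3: 133/3
a_2 = 1: 177/4
a_3 = 13: 2434/55
a_4 = 3: 7479/169
a_5 = 2: 17392/393
a_6 = 11: 198791/4492
a_7 = 3: 613765/13869

613765/13869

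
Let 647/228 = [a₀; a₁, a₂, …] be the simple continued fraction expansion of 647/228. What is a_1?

Apply division with remainder until the remainder is 0:
647 ÷ 228 → quotient 2, remainder 191
228 ÷ 191 → quotient 1, remainder 37

1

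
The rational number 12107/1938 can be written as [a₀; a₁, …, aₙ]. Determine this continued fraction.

Apply division with remainder until the remainder is 0:
⌊12107/1938⌋ = 6, remainder 479
⌊1938/479⌋ = 4, remainder 22
⌊479/22⌋ = 21, remainder 17
⌊22/17⌋ = 1, remainder 5
⌊17/5⌋ = 3, remainder 2
⌊5/2⌋ = 2, remainder 1
⌊2/1⌋ = 2, remainder 0

[6; 4, 21, 1, 3, 2, 2]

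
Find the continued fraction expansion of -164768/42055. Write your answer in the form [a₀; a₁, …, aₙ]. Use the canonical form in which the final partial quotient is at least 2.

[-4; 12, 5, 2, 8, 37]

-164768 = -4·42055 + 3452, so a_0 = -4
42055 = 12·3452 + 631, so a_1 = 12
3452 = 5·631 + 297, so a_2 = 5
631 = 2·297 + 37, so a_3 = 2
297 = 8·37 + 1, so a_4 = 8
37 = 37·1 + 0, so a_5 = 37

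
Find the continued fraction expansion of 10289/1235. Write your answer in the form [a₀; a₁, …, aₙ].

[8; 3, 51, 8]

⌊10289/1235⌋ = 8, remainder 409
⌊1235/409⌋ = 3, remainder 8
⌊409/8⌋ = 51, remainder 1
⌊8/1⌋ = 8, remainder 0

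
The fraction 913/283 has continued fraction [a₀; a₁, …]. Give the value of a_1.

913 ÷ 283 → quotient 3, remainder 64
283 ÷ 64 → quotient 4, remainder 27

4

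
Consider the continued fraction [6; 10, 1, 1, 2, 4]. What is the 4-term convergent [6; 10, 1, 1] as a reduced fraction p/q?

128/21

Start with 1.
1 + 1/(1/1) = 1 + 1/1 = 2/1
10 + 1/(2/1) = 10 + 1/2 = 21/2
6 + 1/(21/2) = 6 + 2/21 = 128/21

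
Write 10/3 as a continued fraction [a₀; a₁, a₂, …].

10 ÷ 3 → quotient 3, remainder 1
3 ÷ 1 → quotient 3, remainder 0

[3; 3]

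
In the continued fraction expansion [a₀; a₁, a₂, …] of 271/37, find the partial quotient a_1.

Repeatedly divide and take the remainder:
271 = 7·37 + 12, so a_0 = 7
37 = 3·12 + 1, so a_1 = 3

3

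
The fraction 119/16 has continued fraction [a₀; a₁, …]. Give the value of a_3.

Apply division with remainder until the remainder is 0:
119 ÷ 16 → quotient 7, remainder 7
16 ÷ 7 → quotient 2, remainder 2
7 ÷ 2 → quotient 3, remainder 1
2 ÷ 1 → quotient 2, remainder 0

2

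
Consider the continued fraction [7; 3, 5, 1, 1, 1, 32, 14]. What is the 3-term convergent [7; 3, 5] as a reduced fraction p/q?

a_0 = 7: 7/1
a_1 = 3: 22/3
a_2 = 5: 117/16

117/16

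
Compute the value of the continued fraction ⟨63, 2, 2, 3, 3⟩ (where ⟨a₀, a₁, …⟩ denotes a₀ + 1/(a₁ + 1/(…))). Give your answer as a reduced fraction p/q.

3551/56

a_0 = 63: 63/1
a_1 = 2: 127/2
a_2 = 2: 317/5
a_3 = 3: 1078/17
a_4 = 3: 3551/56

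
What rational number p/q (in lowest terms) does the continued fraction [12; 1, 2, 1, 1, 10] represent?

941/74

a_0 = 12: 12/1
a_1 = 1: 13/1
a_2 = 2: 38/3
a_3 = 1: 51/4
a_4 = 1: 89/7
a_5 = 10: 941/74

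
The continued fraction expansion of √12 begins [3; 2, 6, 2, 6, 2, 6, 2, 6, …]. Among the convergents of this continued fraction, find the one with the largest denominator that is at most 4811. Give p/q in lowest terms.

a_0 = 3: 3/1  (≤ bound)
a_1 = 2: 7/2  (≤ bound)
a_2 = 6: 45/13  (≤ bound)
a_3 = 2: 97/28  (≤ bound)
a_4 = 6: 627/181  (≤ bound)
a_5 = 2: 1351/390  (≤ bound)
a_6 = 6: 8733/2521  (≤ bound)
a_7 = 2: 18817/5432  (> 4811, stop)

8733/2521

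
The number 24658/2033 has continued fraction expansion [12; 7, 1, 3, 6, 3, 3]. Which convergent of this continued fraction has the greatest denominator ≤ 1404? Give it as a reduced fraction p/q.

7435/613

a_0 = 12: 12/1  (≤ bound)
a_1 = 7: 85/7  (≤ bound)
a_2 = 1: 97/8  (≤ bound)
a_3 = 3: 376/31  (≤ bound)
a_4 = 6: 2353/194  (≤ bound)
a_5 = 3: 7435/613  (≤ bound)
a_6 = 3: 24658/2033  (> 1404, stop)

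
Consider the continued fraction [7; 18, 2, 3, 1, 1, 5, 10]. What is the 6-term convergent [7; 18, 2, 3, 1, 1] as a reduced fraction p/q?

2081/295

Start with 1.
1 + 1/(1/1) = 1 + 1/1 = 2/1
3 + 1/(2/1) = 3 + 1/2 = 7/2
2 + 1/(7/2) = 2 + 2/7 = 16/7
18 + 1/(16/7) = 18 + 7/16 = 295/16
7 + 1/(295/16) = 7 + 16/295 = 2081/295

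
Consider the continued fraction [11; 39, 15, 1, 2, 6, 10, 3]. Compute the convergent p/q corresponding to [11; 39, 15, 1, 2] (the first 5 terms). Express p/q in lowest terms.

20243/1836

Start with 2.
1 + 1/(2/1) = 1 + 1/2 = 3/2
15 + 1/(3/2) = 15 + 2/3 = 47/3
39 + 1/(47/3) = 39 + 3/47 = 1836/47
11 + 1/(1836/47) = 11 + 47/1836 = 20243/1836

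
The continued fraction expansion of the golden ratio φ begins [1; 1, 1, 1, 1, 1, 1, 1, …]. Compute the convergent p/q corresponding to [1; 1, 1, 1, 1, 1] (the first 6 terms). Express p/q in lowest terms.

13/8

Collapse the nested fraction from the inside out:
Start with 1.
1 + 1/(1/1) = 1 + 1/1 = 2/1
1 + 1/(2/1) = 1 + 1/2 = 3/2
1 + 1/(3/2) = 1 + 2/3 = 5/3
1 + 1/(5/3) = 1 + 3/5 = 8/5
1 + 1/(8/5) = 1 + 5/8 = 13/8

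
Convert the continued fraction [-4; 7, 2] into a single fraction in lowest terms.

-58/15

Start with 2.
7 + 1/(2/1) = 7 + 1/2 = 15/2
-4 + 1/(15/2) = -4 + 2/15 = -58/15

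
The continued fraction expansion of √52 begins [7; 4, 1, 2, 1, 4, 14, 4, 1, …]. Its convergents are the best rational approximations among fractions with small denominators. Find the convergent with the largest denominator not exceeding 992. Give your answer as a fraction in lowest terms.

a_0 = 7: 7/1  (≤ bound)
a_1 = 4: 29/4  (≤ bound)
a_2 = 1: 36/5  (≤ bound)
a_3 = 2: 101/14  (≤ bound)
a_4 = 1: 137/19  (≤ bound)
a_5 = 4: 649/90  (≤ bound)
a_6 = 14: 9223/1279  (> 992, stop)

649/90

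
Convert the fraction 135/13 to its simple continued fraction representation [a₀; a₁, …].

⌊135/13⌋ = 10, remainder 5
⌊13/5⌋ = 2, remainder 3
⌊5/3⌋ = 1, remainder 2
⌊3/2⌋ = 1, remainder 1
⌊2/1⌋ = 2, remainder 0

[10; 2, 1, 1, 2]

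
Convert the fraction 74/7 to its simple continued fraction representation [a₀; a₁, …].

⌊74/7⌋ = 10, remainder 4
⌊7/4⌋ = 1, remainder 3
⌊4/3⌋ = 1, remainder 1
⌊3/1⌋ = 3, remainder 0

[10; 1, 1, 3]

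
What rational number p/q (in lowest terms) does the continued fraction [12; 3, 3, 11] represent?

Start with 11.
3 + 1/(11/1) = 3 + 1/11 = 34/11
3 + 1/(34/11) = 3 + 11/34 = 113/34
12 + 1/(113/34) = 12 + 34/113 = 1390/113

1390/113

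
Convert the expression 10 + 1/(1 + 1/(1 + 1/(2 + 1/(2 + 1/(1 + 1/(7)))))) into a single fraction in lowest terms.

a_0 = 10: 10/1
a_1 = 1: 11/1
a_2 = 1: 21/2
a_3 = 2: 53/5
a_4 = 2: 127/12
a_5 = 1: 180/17
a_6 = 7: 1387/131

1387/131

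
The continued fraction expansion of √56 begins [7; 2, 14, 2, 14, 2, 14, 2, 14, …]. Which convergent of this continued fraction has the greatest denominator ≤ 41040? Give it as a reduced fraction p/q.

194873/26041

List convergents until the denominator exceeds the bound:
a_0 = 7: 7/1  (≤ bound)
a_1 = 2: 15/2  (≤ bound)
a_2 = 14: 217/29  (≤ bound)
a_3 = 2: 449/60  (≤ bound)
a_4 = 14: 6503/869  (≤ bound)
a_5 = 2: 13455/1798  (≤ bound)
a_6 = 14: 194873/26041  (≤ bound)
a_7 = 2: 403201/53880  (> 41040, stop)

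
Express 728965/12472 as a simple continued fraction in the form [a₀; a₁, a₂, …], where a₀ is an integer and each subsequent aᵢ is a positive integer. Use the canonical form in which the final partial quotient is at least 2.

Apply division with remainder until the remainder is 0:
728965 = 58·12472 + 5589, so a_0 = 58
12472 = 2·5589 + 1294, so a_1 = 2
5589 = 4·1294 + 413, so a_2 = 4
1294 = 3·413 + 55, so a_3 = 3
413 = 7·55 + 28, so a_4 = 7
55 = 1·28 + 27, so a_5 = 1
28 = 1·27 + 1, so a_6 = 1
27 = 27·1 + 0, so a_7 = 27

[58; 2, 4, 3, 7, 1, 1, 27]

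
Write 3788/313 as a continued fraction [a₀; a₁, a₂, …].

[12; 9, 1, 3, 1, 1, 3]

Apply division with remainder until the remainder is 0:
⌊3788/313⌋ = 12, remainder 32
⌊313/32⌋ = 9, remainder 25
⌊32/25⌋ = 1, remainder 7
⌊25/7⌋ = 3, remainder 4
⌊7/4⌋ = 1, remainder 3
⌊4/3⌋ = 1, remainder 1
⌊3/1⌋ = 3, remainder 0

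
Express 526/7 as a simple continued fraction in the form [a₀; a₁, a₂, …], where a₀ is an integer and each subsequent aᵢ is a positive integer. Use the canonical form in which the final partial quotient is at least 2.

⌊526/7⌋ = 75, remainder 1
⌊7/1⌋ = 7, remainder 0

[75; 7]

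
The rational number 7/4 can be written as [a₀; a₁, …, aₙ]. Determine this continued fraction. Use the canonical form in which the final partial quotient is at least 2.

[1; 1, 3]

7 = 1·4 + 3, so a_0 = 1
4 = 1·3 + 1, so a_1 = 1
3 = 3·1 + 0, so a_2 = 3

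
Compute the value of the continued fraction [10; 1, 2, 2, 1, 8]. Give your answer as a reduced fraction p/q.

931/87

Start with 8.
1 + 1/(8/1) = 1 + 1/8 = 9/8
2 + 1/(9/8) = 2 + 8/9 = 26/9
2 + 1/(26/9) = 2 + 9/26 = 61/26
1 + 1/(61/26) = 1 + 26/61 = 87/61
10 + 1/(87/61) = 10 + 61/87 = 931/87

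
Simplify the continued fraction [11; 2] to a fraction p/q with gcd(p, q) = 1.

Start with 2.
11 + 1/(2/1) = 11 + 1/2 = 23/2

23/2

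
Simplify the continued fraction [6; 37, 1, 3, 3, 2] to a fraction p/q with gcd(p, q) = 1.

6828/1133

Build up convergents one term at a time:
a_0 = 6: 6/1
a_1 = 37: 223/37
a_2 = 1: 229/38
a_3 = 3: 910/151
a_4 = 3: 2959/491
a_5 = 2: 6828/1133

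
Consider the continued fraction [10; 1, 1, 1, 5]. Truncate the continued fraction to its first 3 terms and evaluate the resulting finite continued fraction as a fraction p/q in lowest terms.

21/2

Start with 1.
1 + 1/(1/1) = 1 + 1/1 = 2/1
10 + 1/(2/1) = 10 + 1/2 = 21/2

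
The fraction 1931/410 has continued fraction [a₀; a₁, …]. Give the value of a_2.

Run the Euclidean algorithm, recording each quotient:
⌊1931/410⌋ = 4, remainder 291
⌊410/291⌋ = 1, remainder 119
⌊291/119⌋ = 2, remainder 53

2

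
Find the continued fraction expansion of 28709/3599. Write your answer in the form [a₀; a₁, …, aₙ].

[7; 1, 42, 2, 1, 3, 3, 2]

Repeatedly divide and take the remainder:
28709 = 7·3599 + 3516, so a_0 = 7
3599 = 1·3516 + 83, so a_1 = 1
3516 = 42·83 + 30, so a_2 = 42
83 = 2·30 + 23, so a_3 = 2
30 = 1·23 + 7, so a_4 = 1
23 = 3·7 + 2, so a_5 = 3
7 = 3·2 + 1, so a_6 = 3
2 = 2·1 + 0, so a_7 = 2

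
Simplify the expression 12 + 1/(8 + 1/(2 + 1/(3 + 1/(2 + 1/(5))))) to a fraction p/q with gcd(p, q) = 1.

8895/734

Start with 5.
2 + 1/(5/1) = 2 + 1/5 = 11/5
3 + 1/(11/5) = 3 + 5/11 = 38/11
2 + 1/(38/11) = 2 + 11/38 = 87/38
8 + 1/(87/38) = 8 + 38/87 = 734/87
12 + 1/(734/87) = 12 + 87/734 = 8895/734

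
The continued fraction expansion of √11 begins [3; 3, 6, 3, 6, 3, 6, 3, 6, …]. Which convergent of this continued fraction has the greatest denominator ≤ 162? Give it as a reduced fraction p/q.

List convergents until the denominator exceeds the bound:
a_0 = 3: 3/1  (≤ bound)
a_1 = 3: 10/3  (≤ bound)
a_2 = 6: 63/19  (≤ bound)
a_3 = 3: 199/60  (≤ bound)
a_4 = 6: 1257/379  (> 162, stop)

199/60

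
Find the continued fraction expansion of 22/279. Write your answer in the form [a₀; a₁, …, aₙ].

[0; 12, 1, 2, 7]

22 ÷ 279 → quotient 0, remainder 22
279 ÷ 22 → quotient 12, remainder 15
22 ÷ 15 → quotient 1, remainder 7
15 ÷ 7 → quotient 2, remainder 1
7 ÷ 1 → quotient 7, remainder 0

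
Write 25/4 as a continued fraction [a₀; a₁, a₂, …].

Repeatedly divide and take the remainder:
25 = 6·4 + 1, so a_0 = 6
4 = 4·1 + 0, so a_1 = 4

[6; 4]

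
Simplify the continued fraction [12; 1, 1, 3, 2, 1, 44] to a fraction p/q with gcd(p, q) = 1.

12917/1028

Start with 44.
1 + 1/(44/1) = 1 + 1/44 = 45/44
2 + 1/(45/44) = 2 + 44/45 = 134/45
3 + 1/(134/45) = 3 + 45/134 = 447/134
1 + 1/(447/134) = 1 + 134/447 = 581/447
1 + 1/(581/447) = 1 + 447/581 = 1028/581
12 + 1/(1028/581) = 12 + 581/1028 = 12917/1028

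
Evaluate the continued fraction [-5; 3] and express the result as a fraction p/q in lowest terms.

-14/3

Starting at the tail and folding back:
Start with 3.
-5 + 1/(3/1) = -5 + 1/3 = -14/3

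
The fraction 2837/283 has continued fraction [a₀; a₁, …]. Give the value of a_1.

2837 ÷ 283 → quotient 10, remainder 7
283 ÷ 7 → quotient 40, remainder 3

40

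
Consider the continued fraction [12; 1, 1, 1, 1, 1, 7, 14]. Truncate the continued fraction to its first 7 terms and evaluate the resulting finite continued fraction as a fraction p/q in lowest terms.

Collapse the nested fraction from the inside out:
Start with 7.
1 + 1/(7/1) = 1 + 1/7 = 8/7
1 + 1/(8/7) = 1 + 7/8 = 15/8
1 + 1/(15/8) = 1 + 8/15 = 23/15
1 + 1/(23/15) = 1 + 15/23 = 38/23
1 + 1/(38/23) = 1 + 23/38 = 61/38
12 + 1/(61/38) = 12 + 38/61 = 770/61

770/61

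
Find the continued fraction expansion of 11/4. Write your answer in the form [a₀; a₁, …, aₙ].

[2; 1, 3]

⌊11/4⌋ = 2, remainder 3
⌊4/3⌋ = 1, remainder 1
⌊3/1⌋ = 3, remainder 0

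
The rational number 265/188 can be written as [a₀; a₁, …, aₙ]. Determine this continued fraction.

[1; 2, 2, 3, 1, 3, 2]

265 = 1·188 + 77, so a_0 = 1
188 = 2·77 + 34, so a_1 = 2
77 = 2·34 + 9, so a_2 = 2
34 = 3·9 + 7, so a_3 = 3
9 = 1·7 + 2, so a_4 = 1
7 = 3·2 + 1, so a_5 = 3
2 = 2·1 + 0, so a_6 = 2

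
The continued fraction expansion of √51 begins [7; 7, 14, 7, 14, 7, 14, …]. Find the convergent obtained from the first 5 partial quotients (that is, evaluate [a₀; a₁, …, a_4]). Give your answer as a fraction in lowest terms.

70693/9899

Starting at the tail and folding back:
Start with 14.
7 + 1/(14/1) = 7 + 1/14 = 99/14
14 + 1/(99/14) = 14 + 14/99 = 1400/99
7 + 1/(1400/99) = 7 + 99/1400 = 9899/1400
7 + 1/(9899/1400) = 7 + 1400/9899 = 70693/9899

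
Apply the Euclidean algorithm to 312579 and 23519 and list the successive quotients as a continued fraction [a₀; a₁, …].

[13; 3, 2, 3, 1, 5, 2, 60]

Run the Euclidean algorithm, recording each quotient:
⌊312579/23519⌋ = 13, remainder 6832
⌊23519/6832⌋ = 3, remainder 3023
⌊6832/3023⌋ = 2, remainder 786
⌊3023/786⌋ = 3, remainder 665
⌊786/665⌋ = 1, remainder 121
⌊665/121⌋ = 5, remainder 60
⌊121/60⌋ = 2, remainder 1
⌊60/1⌋ = 60, remainder 0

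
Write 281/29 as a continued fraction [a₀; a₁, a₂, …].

[9; 1, 2, 4, 2]

Repeatedly divide and take the remainder:
281 = 9·29 + 20, so a_0 = 9
29 = 1·20 + 9, so a_1 = 1
20 = 2·9 + 2, so a_2 = 2
9 = 4·2 + 1, so a_3 = 4
2 = 2·1 + 0, so a_4 = 2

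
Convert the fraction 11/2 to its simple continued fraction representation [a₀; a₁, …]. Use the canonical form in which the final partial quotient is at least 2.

[5; 2]

11 = 5·2 + 1, so a_0 = 5
2 = 2·1 + 0, so a_1 = 2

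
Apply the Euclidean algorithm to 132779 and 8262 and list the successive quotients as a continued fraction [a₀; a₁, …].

[16; 14, 13, 2, 1, 14]

132779 ÷ 8262 → quotient 16, remainder 587
8262 ÷ 587 → quotient 14, remainder 44
587 ÷ 44 → quotient 13, remainder 15
44 ÷ 15 → quotient 2, remainder 14
15 ÷ 14 → quotient 1, remainder 1
14 ÷ 1 → quotient 14, remainder 0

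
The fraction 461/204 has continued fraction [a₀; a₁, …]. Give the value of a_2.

Apply division with remainder until the remainder is 0:
⌊461/204⌋ = 2, remainder 53
⌊204/53⌋ = 3, remainder 45
⌊53/45⌋ = 1, remainder 8

1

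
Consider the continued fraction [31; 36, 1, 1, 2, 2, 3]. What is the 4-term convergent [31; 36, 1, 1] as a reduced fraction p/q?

2265/73

Compute successive convergents:
a_0 = 31: 31/1
a_1 = 36: 1117/36
a_2 = 1: 1148/37
a_3 = 1: 2265/73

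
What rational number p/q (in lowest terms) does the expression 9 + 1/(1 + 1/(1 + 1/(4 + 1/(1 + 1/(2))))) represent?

296/31

a_0 = 9: 9/1
a_1 = 1: 10/1
a_2 = 1: 19/2
a_3 = 4: 86/9
a_4 = 1: 105/11
a_5 = 2: 296/31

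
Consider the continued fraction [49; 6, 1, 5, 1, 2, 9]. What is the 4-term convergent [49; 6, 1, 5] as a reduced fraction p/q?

a_0 = 49: 49/1
a_1 = 6: 295/6
a_2 = 1: 344/7
a_3 = 5: 2015/41

2015/41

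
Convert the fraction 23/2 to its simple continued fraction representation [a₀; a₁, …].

⌊23/2⌋ = 11, remainder 1
⌊2/1⌋ = 2, remainder 0

[11; 2]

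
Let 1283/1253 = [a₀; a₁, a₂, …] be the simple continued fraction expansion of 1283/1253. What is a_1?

41

⌊1283/1253⌋ = 1, remainder 30
⌊1253/30⌋ = 41, remainder 23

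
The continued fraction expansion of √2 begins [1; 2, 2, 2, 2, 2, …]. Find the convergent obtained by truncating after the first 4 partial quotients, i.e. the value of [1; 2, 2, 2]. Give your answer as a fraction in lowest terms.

a_0 = 1: 1/1
a_1 = 2: 3/2
a_2 = 2: 7/5
a_3 = 2: 17/12

17/12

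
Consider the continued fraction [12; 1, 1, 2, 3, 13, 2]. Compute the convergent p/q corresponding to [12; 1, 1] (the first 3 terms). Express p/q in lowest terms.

25/2

Starting at the tail and folding back:
Start with 1.
1 + 1/(1/1) = 1 + 1/1 = 2/1
12 + 1/(2/1) = 12 + 1/2 = 25/2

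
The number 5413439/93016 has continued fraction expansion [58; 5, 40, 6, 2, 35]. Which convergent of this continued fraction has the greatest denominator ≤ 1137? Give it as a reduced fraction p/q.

11698/201

a_0 = 58: 58/1  (≤ bound)
a_1 = 5: 291/5  (≤ bound)
a_2 = 40: 11698/201  (≤ bound)
a_3 = 6: 70479/1211  (> 1137, stop)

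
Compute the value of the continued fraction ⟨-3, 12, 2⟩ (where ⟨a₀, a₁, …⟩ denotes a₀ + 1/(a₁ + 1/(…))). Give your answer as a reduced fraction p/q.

-73/25

a_0 = -3: -3/1
a_1 = 12: -35/12
a_2 = 2: -73/25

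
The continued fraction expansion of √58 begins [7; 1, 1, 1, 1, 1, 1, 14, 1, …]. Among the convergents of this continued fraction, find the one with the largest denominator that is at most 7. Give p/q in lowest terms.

38/5

List convergents until the denominator exceeds the bound:
a_0 = 7: 7/1  (≤ bound)
a_1 = 1: 8/1  (≤ bound)
a_2 = 1: 15/2  (≤ bound)
a_3 = 1: 23/3  (≤ bound)
a_4 = 1: 38/5  (≤ bound)
a_5 = 1: 61/8  (> 7, stop)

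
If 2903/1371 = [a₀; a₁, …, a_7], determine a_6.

2903 = 2·1371 + 161, so a_0 = 2
1371 = 8·161 + 83, so a_1 = 8
161 = 1·83 + 78, so a_2 = 1
83 = 1·78 + 5, so a_3 = 1
78 = 15·5 + 3, so a_4 = 15
5 = 1·3 + 2, so a_5 = 1
3 = 1·2 + 1, so a_6 = 1

1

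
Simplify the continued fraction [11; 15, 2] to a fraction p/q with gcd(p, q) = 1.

343/31

Start with 2.
15 + 1/(2/1) = 15 + 1/2 = 31/2
11 + 1/(31/2) = 11 + 2/31 = 343/31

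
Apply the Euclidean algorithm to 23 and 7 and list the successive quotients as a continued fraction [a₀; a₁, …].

[3; 3, 2]

⌊23/7⌋ = 3, remainder 2
⌊7/2⌋ = 3, remainder 1
⌊2/1⌋ = 2, remainder 0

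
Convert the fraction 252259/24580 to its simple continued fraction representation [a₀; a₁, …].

[10; 3, 1, 4, 7, 59, 1, 2]

Apply division with remainder until the remainder is 0:
⌊252259/24580⌋ = 10, remainder 6459
⌊24580/6459⌋ = 3, remainder 5203
⌊6459/5203⌋ = 1, remainder 1256
⌊5203/1256⌋ = 4, remainder 179
⌊1256/179⌋ = 7, remainder 3
⌊179/3⌋ = 59, remainder 2
⌊3/2⌋ = 1, remainder 1
⌊2/1⌋ = 2, remainder 0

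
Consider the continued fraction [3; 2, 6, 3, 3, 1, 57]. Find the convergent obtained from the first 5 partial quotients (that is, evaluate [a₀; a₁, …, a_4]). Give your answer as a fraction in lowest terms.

a_0 = 3: 3/1
a_1 = 2: 7/2
a_2 = 6: 45/13
a_3 = 3: 142/41
a_4 = 3: 471/136

471/136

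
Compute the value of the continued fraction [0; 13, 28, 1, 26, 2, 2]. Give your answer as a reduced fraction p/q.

Starting at the tail and folding back:
Start with 2.
2 + 1/(2/1) = 2 + 1/2 = 5/2
26 + 1/(5/2) = 26 + 2/5 = 132/5
1 + 1/(132/5) = 1 + 5/132 = 137/132
28 + 1/(137/132) = 28 + 132/137 = 3968/137
13 + 1/(3968/137) = 13 + 137/3968 = 51721/3968
0 + 1/(51721/3968) = 0 + 3968/51721 = 3968/51721

3968/51721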